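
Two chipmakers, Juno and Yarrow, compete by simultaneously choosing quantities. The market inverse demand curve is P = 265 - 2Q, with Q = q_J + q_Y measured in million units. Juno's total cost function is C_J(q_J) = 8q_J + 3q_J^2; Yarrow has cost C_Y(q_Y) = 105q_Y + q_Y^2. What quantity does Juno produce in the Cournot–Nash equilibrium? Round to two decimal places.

Juno's profit: π_J = (265 - 2Q)q_J - (8q_J + 3q_J²). Setting ∂π_J/∂q_J = 0: 257 - 10q_J - 2(q_Y) = 0.
Yarrow's profit: π_Y = (265 - 2Q)q_Y - (105q_Y + q_Y²). Setting ∂π_Y/∂q_Y = 0: 160 - 6q_Y - 2(q_J) = 0.
Rearranging gives the reaction functions q_J = (257 - 2q_Y)/10 and q_Y = (160 - 2q_J)/6.
Solving the pair: q_J = 611/28, q_Y = 543/28.

21.82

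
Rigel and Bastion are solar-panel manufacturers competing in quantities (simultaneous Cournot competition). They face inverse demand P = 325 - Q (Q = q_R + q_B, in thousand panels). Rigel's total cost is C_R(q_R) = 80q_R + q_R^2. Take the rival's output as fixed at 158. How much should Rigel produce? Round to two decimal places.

21.75

With the rival's output fixed at 158, Rigel's profit is π_R = (325 - 158 - q_R)q_R - (80q_R + q_R²) = (167 - q_R)q_R - (80q_R + q_R²).
∂π_R/∂q_R = 87 - 4q_R = 0, so q_R = 87/4.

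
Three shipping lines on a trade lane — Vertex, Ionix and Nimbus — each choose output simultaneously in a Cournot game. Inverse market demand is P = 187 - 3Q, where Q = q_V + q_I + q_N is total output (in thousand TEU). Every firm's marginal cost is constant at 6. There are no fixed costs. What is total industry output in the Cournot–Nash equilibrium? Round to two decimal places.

Each firm earns π_i = (187 - 3Q)q_i - 6q_i.
First-order condition (treating rivals' output as given): 181 - 6q_i - 3·Σ_{j≠i} q_j = 0.
With identical firms every q_j equals q_i, so Σ_{j≠i} q_j = 2q_i and 181 = 12q_i, giving q_i = 181/12.
Total output Q = 181/12 + 181/12 + 181/12 = 181/4.

45.25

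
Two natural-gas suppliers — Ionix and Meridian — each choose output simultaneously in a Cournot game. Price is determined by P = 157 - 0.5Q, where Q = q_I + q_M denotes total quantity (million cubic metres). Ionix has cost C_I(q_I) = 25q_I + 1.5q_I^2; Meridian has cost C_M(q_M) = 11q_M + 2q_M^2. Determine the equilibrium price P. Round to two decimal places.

Ionix's profit: π_I = (157 - 0.5Q)q_I - (25q_I + (3/2)q_I²). Setting ∂π_I/∂q_I = 0: 132 - 4q_I - (1/2)(q_M) = 0.
Meridian's first-order condition: 146 - 5q_M - (1/2)(q_I) = 0.
So q_I = (132 - (1/2)q_M)/4 and q_M = (146 - (1/2)q_I)/5.
Substituting one into the other gives q_I = 29.7215 and q_M = 26.2278.
Total output Q = 55.9494, so price P = 157 - (1/2)·55.9494 = 129.0253.

129.03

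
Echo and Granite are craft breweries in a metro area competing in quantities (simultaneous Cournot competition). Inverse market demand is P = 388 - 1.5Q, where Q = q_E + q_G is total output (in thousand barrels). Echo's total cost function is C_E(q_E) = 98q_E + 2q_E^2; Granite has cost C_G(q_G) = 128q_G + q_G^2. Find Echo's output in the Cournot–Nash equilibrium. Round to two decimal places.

32.37

Echo's profit: π_E = (388 - 1.5Q)q_E - (98q_E + 2q_E²). Setting ∂π_E/∂q_E = 0: 290 - 7q_E - (3/2)(q_G) = 0.
Granite's first-order condition: 260 - 5q_G - (3/2)(q_E) = 0.
Rearranging gives the reaction functions q_E = (290 - (3/2)q_G)/7 and q_G = (260 - (3/2)q_E)/5.
Substituting one into the other gives q_E = 32.3664 and q_G = 42.2901.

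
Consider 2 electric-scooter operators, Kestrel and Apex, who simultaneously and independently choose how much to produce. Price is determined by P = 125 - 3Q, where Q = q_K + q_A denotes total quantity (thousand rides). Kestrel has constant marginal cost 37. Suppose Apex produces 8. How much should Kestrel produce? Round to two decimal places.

10.67

With the rival's output fixed at 8, Kestrel's profit is π_K = (125 - 3·8 - 3q_K)q_K - (37q_K) = (101 - 3q_K)q_K - (37q_K).
∂π_K/∂q_K = 64 - 6q_K = 0, so q_K = 32/3.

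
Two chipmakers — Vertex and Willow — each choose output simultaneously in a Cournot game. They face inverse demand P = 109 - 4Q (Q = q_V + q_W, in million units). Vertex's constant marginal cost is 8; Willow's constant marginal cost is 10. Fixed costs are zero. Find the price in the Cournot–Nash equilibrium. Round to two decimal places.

Vertex's profit: π_V = (109 - 4Q)q_V - (8q_V). Setting ∂π_V/∂q_V = 0: 101 - 8q_V - 4(q_W) = 0.
Willow's first-order condition: 99 - 8q_W - 4(q_V) = 0.
Best responses: q_V = (101 - 4q_W)/8, q_W = (99 - 4q_V)/8.
Solving the pair: q_V = 103/12, q_W = 97/12.
Total output Q = 50/3, so price P = 109 - 4·(50/3) = 127/3.

42.33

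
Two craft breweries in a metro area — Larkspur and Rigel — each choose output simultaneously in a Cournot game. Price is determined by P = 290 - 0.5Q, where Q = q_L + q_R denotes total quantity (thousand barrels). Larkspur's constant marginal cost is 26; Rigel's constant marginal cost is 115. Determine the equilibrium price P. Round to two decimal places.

Larkspur's profit: π_L = (290 - 0.5Q)q_L - (26q_L). Setting ∂π_L/∂q_L = 0: 264 - q_L - (1/2)(q_R) = 0.
Rigel's first-order condition: 175 - q_R - (1/2)(q_L) = 0.
Rearranging gives the reaction functions q_L = (264 - (1/2)q_R) and q_R = (175 - (1/2)q_L).
Substituting one into the other gives q_L = 706/3 and q_R = 172/3.
Total output Q = 878/3, so price P = 290 - (1/2)·(878/3) = 431/3.

143.67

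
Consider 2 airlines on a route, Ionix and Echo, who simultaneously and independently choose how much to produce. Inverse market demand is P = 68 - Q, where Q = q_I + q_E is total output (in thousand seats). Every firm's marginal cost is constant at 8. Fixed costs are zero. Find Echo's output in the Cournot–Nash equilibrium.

20

A representative firm's profit is π_i = q_i(68 - Q) - 8q_i.
First-order condition (treating rivals' output as given): 60 - 2q_i - q_j = 0.
By symmetry each firm produces the same amount; substituting q_j = q_i yields q_i = 60/3 = 20.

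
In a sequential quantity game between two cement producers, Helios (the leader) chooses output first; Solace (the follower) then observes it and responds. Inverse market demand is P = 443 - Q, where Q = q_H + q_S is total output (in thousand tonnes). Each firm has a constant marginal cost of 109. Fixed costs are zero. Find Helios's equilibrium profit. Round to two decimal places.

13944.50

The follower Solace best-responds to any q_H: π_S = (443 - Q)q_S - 109q_S.
Follower FOC: 334 - q_H - 2q_S = 0, so q_S(q_H) = (334 - q_H)/2.
The leader anticipates this reaction. Substituting into P = 443 - Q gives P = 276 - (1/2)q_H, so π_H = (276 - (1/2)q_H)q_H - 109q_H.
Maximising: ∂π_H/∂q_H = 167 - q_H = 0, giving q_H = 167.
Then q_S = (334 - 167)/2 = 167/2.
Price P = 443 - 501/2 = 385/2.
Helios's profit: (385/2 - 109)·167 = 13944.5000.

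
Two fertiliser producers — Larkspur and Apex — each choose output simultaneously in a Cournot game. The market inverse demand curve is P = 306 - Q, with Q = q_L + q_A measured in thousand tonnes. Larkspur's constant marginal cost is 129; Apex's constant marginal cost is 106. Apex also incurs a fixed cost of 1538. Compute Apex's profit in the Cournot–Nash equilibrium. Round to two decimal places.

3987.44

Larkspur's profit: π_L = (306 - Q)q_L - (129q_L). Setting ∂π_L/∂q_L = 0: 177 - 2q_L - (q_A) = 0.
Apex's first-order condition: 200 - 2q_A - (q_L) = 0.
So q_L = (177 - q_A)/2 and q_A = (200 - q_L)/2.
Solving the pair: q_L = 154/3, q_A = 223/3.
Price P = 306 - 377/3 = 541/3.
Apex's profit: (541/3 - 106)·(223/3) - 1538 = 3987.4444.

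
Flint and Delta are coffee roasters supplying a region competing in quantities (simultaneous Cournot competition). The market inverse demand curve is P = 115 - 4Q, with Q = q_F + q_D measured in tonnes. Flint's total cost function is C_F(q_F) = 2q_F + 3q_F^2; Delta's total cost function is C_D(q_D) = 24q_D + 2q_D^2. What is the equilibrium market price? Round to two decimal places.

67.26

Flint's profit: π_F = (115 - 4Q)q_F - (2q_F + 3q_F²). Setting ∂π_F/∂q_F = 0: 113 - 14q_F - 4(q_D) = 0.
Delta's first-order condition: 91 - 12q_D - 4(q_F) = 0.
So q_F = (113 - 4q_D)/14 and q_D = (91 - 4q_F)/12.
Solving the pair: q_F = 124/19, q_D = 411/76.
Total output Q = 907/76, so price P = 115 - 4·(907/76) = 1278/19.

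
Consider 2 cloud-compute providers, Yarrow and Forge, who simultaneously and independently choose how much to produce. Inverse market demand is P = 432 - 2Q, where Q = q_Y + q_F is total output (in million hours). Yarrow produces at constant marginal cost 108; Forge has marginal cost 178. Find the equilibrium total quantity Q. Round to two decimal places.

96.33

Yarrow's profit: π_Y = (432 - 2Q)q_Y - (108q_Y). Setting ∂π_Y/∂q_Y = 0: 324 - 4q_Y - 2(q_F) = 0.
Forge's profit: π_F = (432 - 2Q)q_F - (178q_F). Setting ∂π_F/∂q_F = 0: 254 - 4q_F - 2(q_Y) = 0.
Rearranging gives the reaction functions q_Y = (324 - 2q_F)/4 and q_F = (254 - 2q_Y)/4.
Solving the pair: q_Y = 197/3, q_F = 92/3.
Total output Q = 197/3 + 92/3 = 289/3.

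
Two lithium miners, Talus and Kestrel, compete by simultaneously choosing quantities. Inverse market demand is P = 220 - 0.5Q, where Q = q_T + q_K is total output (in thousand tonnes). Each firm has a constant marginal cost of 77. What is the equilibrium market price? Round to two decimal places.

A representative firm's profit is π_i = q_i(220 - 0.5Q) - 77q_i.
Setting ∂π_i/∂q_i = 0 with rivals' quantities fixed: 143 - q_i - (1/2)q_j = 0.
By symmetry each firm produces the same amount; substituting q_j = q_i yields q_i = 143/(3/2) = 286/3.
Total output Q = 572/3, so price P = 220 - (1/2)·(572/3) = 374/3.

124.67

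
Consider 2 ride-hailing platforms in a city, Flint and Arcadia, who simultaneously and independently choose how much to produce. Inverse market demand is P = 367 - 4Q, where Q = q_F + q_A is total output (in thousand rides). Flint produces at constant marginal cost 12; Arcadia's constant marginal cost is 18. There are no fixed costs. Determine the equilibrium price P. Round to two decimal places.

Flint's profit: π_F = (367 - 4Q)q_F - (12q_F). Setting ∂π_F/∂q_F = 0: 355 - 8q_F - 4(q_A) = 0.
Arcadia's profit: π_A = (367 - 4Q)q_A - (18q_A). Setting ∂π_A/∂q_A = 0: 349 - 8q_A - 4(q_F) = 0.
So q_F = (355 - 4q_A)/8 and q_A = (349 - 4q_F)/8.
Solving the pair: q_F = 361/12, q_A = 343/12.
Total output Q = 176/3, so price P = 367 - 4·(176/3) = 397/3.

132.33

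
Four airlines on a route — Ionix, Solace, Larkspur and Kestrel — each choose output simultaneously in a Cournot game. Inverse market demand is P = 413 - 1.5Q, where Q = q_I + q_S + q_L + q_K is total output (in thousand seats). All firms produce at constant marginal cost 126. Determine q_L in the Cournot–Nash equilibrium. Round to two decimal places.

A representative firm's profit is π_i = q_i(413 - 1.5Q) - 126q_i.
Setting ∂π_i/∂q_i = 0 with rivals' quantities fixed: 287 - 3q_i - (3/2)·Σ_{j≠i} q_j = 0.
With identical firms every q_j equals q_i, so Σ_{j≠i} q_j = 3q_i and 287 = (15/2)q_i, giving q_i = 574/15.

38.27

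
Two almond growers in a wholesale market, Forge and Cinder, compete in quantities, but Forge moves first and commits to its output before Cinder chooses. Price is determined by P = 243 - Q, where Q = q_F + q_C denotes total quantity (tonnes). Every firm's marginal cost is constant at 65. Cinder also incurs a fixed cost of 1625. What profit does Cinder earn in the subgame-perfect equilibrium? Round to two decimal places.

355.25

Solve by backward induction. Given q_F, the follower Cinder maximises π_C = (243 - q_F - q_C)q_C - 65q_C.
∂π_C/∂q_C = 178 - q_F - 2q_C = 0 gives the reaction function q_C = (178 - q_F)/2.
Forge substitutes q_C(q_F) into its own profit: π_F = q_F(243 - q_F - (178 - q_F)/2) - 65q_F = (154 - (1/2)q_F)q_F - 65q_F.
Leader FOC: 89 - q_F = 0, so q_F = 89.
Then q_C = (178 - 89)/2 = 89/2.
Price P = 243 - 267/2 = 219/2.
Cinder's profit: (219/2 - 65)·(89/2) - 1625 = 1421/4.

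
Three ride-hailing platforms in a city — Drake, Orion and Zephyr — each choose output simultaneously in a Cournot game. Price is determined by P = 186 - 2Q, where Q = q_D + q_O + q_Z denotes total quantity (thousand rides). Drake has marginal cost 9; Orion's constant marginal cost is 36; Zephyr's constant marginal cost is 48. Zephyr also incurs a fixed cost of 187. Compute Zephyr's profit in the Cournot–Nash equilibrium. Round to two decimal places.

Drake's profit: π_D = (186 - 2Q)q_D - (9q_D). Setting ∂π_D/∂q_D = 0: 177 - 4q_D - 2(q_O + q_Z) = 0.
Orion's profit: π_O = (186 - 2Q)q_O - (36q_O). Setting ∂π_O/∂q_O = 0: 150 - 4q_O - 2(q_D + q_Z) = 0.
Zephyr's profit: π_Z = (186 - 2Q)q_Z - (48q_Z). Setting ∂π_Z/∂q_Z = 0: 138 - 4q_Z - 2(q_D + q_O) = 0.
Adding the 3 conditions: 465 − 4Q − 4Q = 0, i.e. Q = 465/8.
Back-substituting: q_D = (177 − 465/4)/2 = 243/8, q_O = (150 − 465/4)/2 = 135/8, q_Z = (138 − 465/4)/2 = 87/8.
Price P = 186 - 2·(465/8) = 279/4.
Zephyr's profit: (279/4 - 48)·(87/8) - 187 = 1585/32.

49.53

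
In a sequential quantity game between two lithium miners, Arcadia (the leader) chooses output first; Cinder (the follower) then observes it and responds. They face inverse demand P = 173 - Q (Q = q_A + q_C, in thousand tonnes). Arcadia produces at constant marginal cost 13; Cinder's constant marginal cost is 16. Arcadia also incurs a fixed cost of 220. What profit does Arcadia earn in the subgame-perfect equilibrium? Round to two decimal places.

Solve by backward induction. Given q_A, the follower Cinder maximises π_C = (173 - q_A - q_C)q_C - 16q_C.
Follower FOC: 157 - q_A - 2q_C = 0, so q_C(q_A) = (157 - q_A)/2.
The leader anticipates this reaction. Substituting into P = 173 - Q gives P = 189/2 - (1/2)q_A, so π_A = (189/2 - (1/2)q_A)q_A - 13q_A.
The leader's first-order condition 163/2 - q_A = 0 yields q_A = 163/2.
Then q_C = (157 - 163/2)/2 = 151/4.
Price P = 173 - 477/4 = 215/4.
Arcadia's profit: (215/4 - 13)·(163/2) - 220 = 3101.1250.

3101.13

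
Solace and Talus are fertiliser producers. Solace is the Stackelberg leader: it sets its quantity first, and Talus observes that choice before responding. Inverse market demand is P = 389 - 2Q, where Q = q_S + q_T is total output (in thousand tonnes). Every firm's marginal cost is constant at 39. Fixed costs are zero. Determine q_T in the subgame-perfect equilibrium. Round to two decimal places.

43.75

The follower Talus best-responds to any q_S: π_T = (389 - 2Q)q_T - 39q_T.
Follower FOC: 350 - 2q_S - 4q_T = 0, so q_T(q_S) = (350 - 2q_S)/4.
The leader anticipates this reaction. Substituting into P = 389 - 2Q gives P = 214 - q_S, so π_S = (214 - q_S)q_S - 39q_S.
The leader's first-order condition 175 - 2q_S = 0 yields q_S = 175/2.
Then q_T = (350 - 2·(175/2))/4 = 175/4.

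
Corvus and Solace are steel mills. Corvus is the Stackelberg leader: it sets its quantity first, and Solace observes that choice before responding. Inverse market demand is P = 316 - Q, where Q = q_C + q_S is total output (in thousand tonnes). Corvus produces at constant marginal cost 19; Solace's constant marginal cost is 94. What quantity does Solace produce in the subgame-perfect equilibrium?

Solve by backward induction. Given q_C, the follower Solace maximises π_S = (316 - q_C - q_S)q_S - 94q_S.
Follower FOC: 222 - q_C - 2q_S = 0, so q_S(q_C) = (222 - q_C)/2.
The leader anticipates this reaction. Substituting into P = 316 - Q gives P = 205 - (1/2)q_C, so π_C = (205 - (1/2)q_C)q_C - 19q_C.
Maximising: ∂π_C/∂q_C = 186 - q_C = 0, giving q_C = 186.
Then q_S = (222 - 186)/2 = 18.

18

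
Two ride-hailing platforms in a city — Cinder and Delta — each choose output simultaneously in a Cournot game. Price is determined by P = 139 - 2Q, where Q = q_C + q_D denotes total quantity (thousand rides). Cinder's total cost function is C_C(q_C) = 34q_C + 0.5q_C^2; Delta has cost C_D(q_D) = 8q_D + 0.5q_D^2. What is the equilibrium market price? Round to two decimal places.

Cinder's profit: π_C = (139 - 2Q)q_C - (34q_C + (1/2)q_C²). Setting ∂π_C/∂q_C = 0: 105 - 5q_C - 2(q_D) = 0.
Delta's first-order condition: 131 - 5q_D - 2(q_C) = 0.
So q_C = (105 - 2q_D)/5 and q_D = (131 - 2q_C)/5.
Substituting one into the other gives q_C = 263/21 and q_D = 445/21.
Total output Q = 236/7, so price P = 139 - 2·(236/7) = 501/7.

71.57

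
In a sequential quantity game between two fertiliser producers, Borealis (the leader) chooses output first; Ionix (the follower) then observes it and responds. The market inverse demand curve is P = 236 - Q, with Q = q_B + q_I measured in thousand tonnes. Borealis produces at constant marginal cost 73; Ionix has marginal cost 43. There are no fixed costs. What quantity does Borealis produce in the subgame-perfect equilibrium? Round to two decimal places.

66.50

Solve by backward induction. Given q_B, the follower Ionix maximises π_I = (236 - q_B - q_I)q_I - 43q_I.
Follower FOC: 193 - q_B - 2q_I = 0, so q_I(q_B) = (193 - q_B)/2.
Borealis substitutes q_I(q_B) into its own profit: π_B = q_B(236 - q_B - (193 - q_B)/2) - 73q_B = (279/2 - (1/2)q_B)q_B - 73q_B.
The leader's first-order condition 133/2 - q_B = 0 yields q_B = 133/2.
Then q_I = (193 - 133/2)/2 = 253/4.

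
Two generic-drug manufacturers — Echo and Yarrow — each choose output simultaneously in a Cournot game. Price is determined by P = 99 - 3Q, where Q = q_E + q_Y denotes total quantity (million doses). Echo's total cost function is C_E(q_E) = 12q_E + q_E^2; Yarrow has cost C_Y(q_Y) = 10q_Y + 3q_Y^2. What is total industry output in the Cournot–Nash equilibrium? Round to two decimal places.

Echo's profit: π_E = (99 - 3Q)q_E - (12q_E + q_E²). Setting ∂π_E/∂q_E = 0: 87 - 8q_E - 3(q_Y) = 0.
Yarrow's first-order condition: 89 - 12q_Y - 3(q_E) = 0.
So q_E = (87 - 3q_Y)/8 and q_Y = (89 - 3q_E)/12.
Substituting one into the other gives q_E = 259/29 and q_Y = 451/87.
Total output Q = 259/29 + 451/87 = 1228/87.

14.11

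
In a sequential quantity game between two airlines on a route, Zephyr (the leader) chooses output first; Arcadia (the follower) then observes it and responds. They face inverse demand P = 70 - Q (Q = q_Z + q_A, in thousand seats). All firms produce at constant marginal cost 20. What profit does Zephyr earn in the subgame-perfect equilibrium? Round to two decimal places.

312.50

Solve by backward induction. Given q_Z, the follower Arcadia maximises π_A = (70 - q_Z - q_A)q_A - 20q_A.
Setting the follower's marginal profit to zero, 50 - q_Z - 2q_A = 0, i.e. q_A = (50 - q_Z)/2.
The leader anticipates this reaction. Substituting into P = 70 - Q gives P = 45 - (1/2)q_Z, so π_Z = (45 - (1/2)q_Z)q_Z - 20q_Z.
Leader FOC: 25 - q_Z = 0, so q_Z = 25.
Then q_A = (50 - 25)/2 = 25/2.
Price P = 70 - 75/2 = 65/2.
Zephyr's profit: (65/2 - 20)·25 = 625/2.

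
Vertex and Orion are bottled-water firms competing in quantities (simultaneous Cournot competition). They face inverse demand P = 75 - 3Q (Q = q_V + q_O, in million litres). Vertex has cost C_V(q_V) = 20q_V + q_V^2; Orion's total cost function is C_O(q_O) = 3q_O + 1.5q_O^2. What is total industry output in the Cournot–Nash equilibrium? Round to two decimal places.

Vertex's profit: π_V = (75 - 3Q)q_V - (20q_V + q_V²). Setting ∂π_V/∂q_V = 0: 55 - 8q_V - 3(q_O) = 0.
Orion's profit: π_O = (75 - 3Q)q_O - (3q_O + (3/2)q_O²). Setting ∂π_O/∂q_O = 0: 72 - 9q_O - 3(q_V) = 0.
So q_V = (55 - 3q_O)/8 and q_O = (72 - 3q_V)/9.
Solving the pair: q_V = 31/7, q_O = 137/21.
Total output Q = 31/7 + 137/21 = 230/21.

10.95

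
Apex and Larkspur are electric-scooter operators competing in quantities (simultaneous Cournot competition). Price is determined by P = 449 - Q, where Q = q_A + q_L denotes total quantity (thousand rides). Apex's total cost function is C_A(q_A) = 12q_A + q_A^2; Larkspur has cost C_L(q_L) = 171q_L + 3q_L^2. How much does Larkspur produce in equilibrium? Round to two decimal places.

21.77

Apex's profit: π_A = (449 - Q)q_A - (12q_A + q_A²). Setting ∂π_A/∂q_A = 0: 437 - 4q_A - (q_L) = 0.
Larkspur's first-order condition: 278 - 8q_L - (q_A) = 0.
Rearranging gives the reaction functions q_A = (437 - q_L)/4 and q_L = (278 - q_A)/8.
Substituting one into the other gives q_A = 103.8065 and q_L = 675/31.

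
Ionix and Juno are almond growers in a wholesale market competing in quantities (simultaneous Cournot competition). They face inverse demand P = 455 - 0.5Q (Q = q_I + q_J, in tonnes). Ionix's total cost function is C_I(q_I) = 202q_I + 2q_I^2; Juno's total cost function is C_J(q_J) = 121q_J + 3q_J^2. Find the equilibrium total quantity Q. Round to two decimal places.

Ionix's profit: π_I = (455 - 0.5Q)q_I - (202q_I + 2q_I²). Setting ∂π_I/∂q_I = 0: 253 - 5q_I - (1/2)(q_J) = 0.
Juno's first-order condition: 334 - 7q_J - (1/2)(q_I) = 0.
So q_I = (253 - (1/2)q_J)/5 and q_J = (334 - (1/2)q_I)/7.
Solving the pair: q_I = 46.1583, q_J = 44.4173.
Total output Q = 46.1583 + 44.4173 = 90.5755.

90.58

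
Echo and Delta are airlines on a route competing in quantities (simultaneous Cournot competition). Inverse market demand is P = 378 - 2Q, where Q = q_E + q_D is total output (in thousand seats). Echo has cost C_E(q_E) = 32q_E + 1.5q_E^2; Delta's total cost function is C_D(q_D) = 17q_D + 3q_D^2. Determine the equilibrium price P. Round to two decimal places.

239.42

Echo's profit: π_E = (378 - 2Q)q_E - (32q_E + (3/2)q_E²). Setting ∂π_E/∂q_E = 0: 346 - 7q_E - 2(q_D) = 0.
Delta's first-order condition: 361 - 10q_D - 2(q_E) = 0.
Rearranging gives the reaction functions q_E = (346 - 2q_D)/7 and q_D = (361 - 2q_E)/10.
Substituting one into the other gives q_E = 1369/33 and q_D = 1835/66.
Total output Q = 69.2879, so price P = 378 - 2·69.2879 = 239.4242.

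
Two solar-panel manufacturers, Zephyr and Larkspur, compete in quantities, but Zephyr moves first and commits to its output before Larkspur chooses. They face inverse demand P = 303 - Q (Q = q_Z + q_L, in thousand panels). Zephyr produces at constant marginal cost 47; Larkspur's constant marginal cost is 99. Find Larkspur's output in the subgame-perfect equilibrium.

The follower Larkspur best-responds to any q_Z: π_L = (303 - Q)q_L - 99q_L.
Follower FOC: 204 - q_Z - 2q_L = 0, so q_L(q_Z) = (204 - q_Z)/2.
Zephyr substitutes q_L(q_Z) into its own profit: π_Z = q_Z(303 - q_Z - (204 - q_Z)/2) - 47q_Z = (201 - (1/2)q_Z)q_Z - 47q_Z.
The leader's first-order condition 154 - q_Z = 0 yields q_Z = 154.
Then q_L = (204 - 154)/2 = 25.

25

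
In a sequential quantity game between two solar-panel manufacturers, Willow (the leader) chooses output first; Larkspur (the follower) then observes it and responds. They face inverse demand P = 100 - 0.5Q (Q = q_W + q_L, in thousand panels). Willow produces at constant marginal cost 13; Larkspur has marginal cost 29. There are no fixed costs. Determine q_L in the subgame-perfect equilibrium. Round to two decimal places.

Solve by backward induction. Given q_W, the follower Larkspur maximises π_L = (100 - (1/2)q_W - (1/2)q_L)q_L - 29q_L.
Setting the follower's marginal profit to zero, 71 - (1/2)q_W - q_L = 0, i.e. q_L = (71 - (1/2)q_W).
The leader anticipates this reaction. Substituting into P = 100 - 0.5Q gives P = 129/2 - (1/4)q_W, so π_W = (129/2 - (1/4)q_W)q_W - 13q_W.
Maximising: ∂π_W/∂q_W = 103/2 - (1/2)q_W = 0, giving q_W = 103.
Then q_L = (71 - (1/2)·103) = 39/2.

19.50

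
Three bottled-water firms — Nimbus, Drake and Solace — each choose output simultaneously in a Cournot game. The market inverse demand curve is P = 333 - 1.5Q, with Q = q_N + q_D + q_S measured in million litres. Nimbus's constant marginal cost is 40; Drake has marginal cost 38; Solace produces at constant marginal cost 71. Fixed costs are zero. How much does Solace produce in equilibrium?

33

Nimbus's profit: π_N = (333 - 1.5Q)q_N - (40q_N). Setting ∂π_N/∂q_N = 0: 293 - 3q_N - (3/2)(q_D + q_S) = 0.
Drake's first-order condition: 295 - 3q_D - (3/2)(q_N + q_S) = 0.
Solace's profit: π_S = (333 - 1.5Q)q_S - (71q_S). Setting ∂π_S/∂q_S = 0: 262 - 3q_S - (3/2)(q_N + q_D) = 0.
Adding the 3 conditions: 850 − 3Q − 3Q = 0, i.e. Q = 425/3.
Back-substituting: q_N = (293 − 425/2)/(3/2) = 161/3, q_D = (295 − 425/2)/(3/2) = 55, q_S = (262 − 425/2)/(3/2) = 33.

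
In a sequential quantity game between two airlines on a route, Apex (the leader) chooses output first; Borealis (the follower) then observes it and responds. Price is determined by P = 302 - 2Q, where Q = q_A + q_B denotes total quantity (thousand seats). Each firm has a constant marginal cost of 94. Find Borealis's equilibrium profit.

The follower Borealis best-responds to any q_A: π_B = (302 - 2Q)q_B - 94q_B.
Follower FOC: 208 - 2q_A - 4q_B = 0, so q_B(q_A) = (208 - 2q_A)/4.
The leader anticipates this reaction. Substituting into P = 302 - 2Q gives P = 198 - q_A, so π_A = (198 - q_A)q_A - 94q_A.
The leader's first-order condition 104 - 2q_A = 0 yields q_A = 52.
Then q_B = (208 - 2·52)/4 = 26.
Price P = 302 - 2·78 = 146.
Borealis's profit: (146 - 94)·26 = 1352.

1352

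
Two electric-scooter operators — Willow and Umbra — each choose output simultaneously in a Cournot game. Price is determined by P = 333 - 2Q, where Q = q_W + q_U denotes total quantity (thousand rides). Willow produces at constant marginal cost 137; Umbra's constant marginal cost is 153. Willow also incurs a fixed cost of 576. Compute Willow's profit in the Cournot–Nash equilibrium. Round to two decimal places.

1920.89

Willow's profit: π_W = (333 - 2Q)q_W - (137q_W). Setting ∂π_W/∂q_W = 0: 196 - 4q_W - 2(q_U) = 0.
Umbra's first-order condition: 180 - 4q_U - 2(q_W) = 0.
So q_W = (196 - 2q_U)/4 and q_U = (180 - 2q_W)/4.
Substituting one into the other gives q_W = 106/3 and q_U = 82/3.
Price P = 333 - 2·(188/3) = 623/3.
Willow's profit: (623/3 - 137)·(106/3) - 576 = 1920.8889.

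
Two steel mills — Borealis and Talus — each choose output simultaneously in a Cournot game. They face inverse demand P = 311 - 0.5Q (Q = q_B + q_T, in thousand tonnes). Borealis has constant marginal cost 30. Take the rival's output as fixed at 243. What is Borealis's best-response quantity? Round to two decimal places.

With the rival's output fixed at 243, Borealis's profit is π_B = (311 - (1/2)·243 - (1/2)q_B)q_B - (30q_B) = (379/2 - (1/2)q_B)q_B - (30q_B).
∂π_B/∂q_B = 319/2 - q_B = 0, so q_B = 319/2.

159.50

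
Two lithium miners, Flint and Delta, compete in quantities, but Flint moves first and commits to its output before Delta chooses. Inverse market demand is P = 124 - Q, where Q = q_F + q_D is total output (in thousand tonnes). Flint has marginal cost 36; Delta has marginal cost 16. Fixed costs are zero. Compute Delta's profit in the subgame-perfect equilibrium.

The follower Delta best-responds to any q_F: π_D = (124 - Q)q_D - 16q_D.
Setting the follower's marginal profit to zero, 108 - q_F - 2q_D = 0, i.e. q_D = (108 - q_F)/2.
Flint substitutes q_D(q_F) into its own profit: π_F = q_F(124 - q_F - (108 - q_F)/2) - 36q_F = (70 - (1/2)q_F)q_F - 36q_F.
Maximising: ∂π_F/∂q_F = 34 - q_F = 0, giving q_F = 34.
Then q_D = (108 - 34)/2 = 37.
Price P = 124 - 71 = 53.
Delta's profit: (53 - 16)·37 = 1369.

1369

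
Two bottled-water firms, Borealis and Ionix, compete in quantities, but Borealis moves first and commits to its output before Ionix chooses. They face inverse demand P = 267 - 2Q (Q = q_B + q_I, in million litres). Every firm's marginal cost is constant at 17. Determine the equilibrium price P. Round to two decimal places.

79.50

The follower Ionix best-responds to any q_B: π_I = (267 - 2Q)q_I - 17q_I.
Setting the follower's marginal profit to zero, 250 - 2q_B - 4q_I = 0, i.e. q_I = (250 - 2q_B)/4.
The leader anticipates this reaction. Substituting into P = 267 - 2Q gives P = 142 - q_B, so π_B = (142 - q_B)q_B - 17q_B.
Maximising: ∂π_B/∂q_B = 125 - 2q_B = 0, giving q_B = 125/2.
Then q_I = (250 - 2·(125/2))/4 = 125/4.
Total output Q = 375/4, so price P = 267 - 2·(375/4) = 159/2.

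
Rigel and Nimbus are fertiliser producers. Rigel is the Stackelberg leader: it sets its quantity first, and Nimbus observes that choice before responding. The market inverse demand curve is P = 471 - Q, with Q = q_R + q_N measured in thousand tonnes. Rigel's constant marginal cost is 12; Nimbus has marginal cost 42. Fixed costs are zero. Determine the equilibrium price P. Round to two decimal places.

Solve by backward induction. Given q_R, the follower Nimbus maximises π_N = (471 - q_R - q_N)q_N - 42q_N.
Setting the follower's marginal profit to zero, 429 - q_R - 2q_N = 0, i.e. q_N = (429 - q_R)/2.
Rigel substitutes q_N(q_R) into its own profit: π_R = q_R(471 - q_R - (429 - q_R)/2) - 12q_R = (513/2 - (1/2)q_R)q_R - 12q_R.
The leader's first-order condition 489/2 - q_R = 0 yields q_R = 489/2.
Then q_N = (429 - 489/2)/2 = 369/4.
Total output Q = 1347/4, so price P = 471 - 1347/4 = 537/4.

134.25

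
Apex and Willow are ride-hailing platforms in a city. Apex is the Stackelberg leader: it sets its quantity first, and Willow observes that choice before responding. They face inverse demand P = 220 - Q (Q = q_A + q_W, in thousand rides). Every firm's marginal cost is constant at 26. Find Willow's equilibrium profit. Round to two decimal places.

2352.25

The follower Willow best-responds to any q_A: π_W = (220 - Q)q_W - 26q_W.
Setting the follower's marginal profit to zero, 194 - q_A - 2q_W = 0, i.e. q_W = (194 - q_A)/2.
The leader anticipates this reaction. Substituting into P = 220 - Q gives P = 123 - (1/2)q_A, so π_A = (123 - (1/2)q_A)q_A - 26q_A.
The leader's first-order condition 97 - q_A = 0 yields q_A = 97.
Then q_W = (194 - 97)/2 = 97/2.
Price P = 220 - 291/2 = 149/2.
Willow's profit: (149/2 - 26)·(97/2) = 2352.2500.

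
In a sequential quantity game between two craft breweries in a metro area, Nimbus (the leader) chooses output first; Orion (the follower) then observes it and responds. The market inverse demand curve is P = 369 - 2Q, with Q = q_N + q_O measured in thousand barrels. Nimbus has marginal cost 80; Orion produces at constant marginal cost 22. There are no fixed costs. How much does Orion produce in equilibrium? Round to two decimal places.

The follower Orion best-responds to any q_N: π_O = (369 - 2Q)q_O - 22q_O.
∂π_O/∂q_O = 347 - 2q_N - 4q_O = 0 gives the reaction function q_O = (347 - 2q_N)/4.
Nimbus substitutes q_O(q_N) into its own profit: π_N = q_N(369 - 2q_N - (347 - 2q_N)/2) - 80q_N = (391/2 - q_N)q_N - 80q_N.
Maximising: ∂π_N/∂q_N = 231/2 - 2q_N = 0, giving q_N = 231/4.
Then q_O = (347 - 2·(231/4))/4 = 463/8.

57.88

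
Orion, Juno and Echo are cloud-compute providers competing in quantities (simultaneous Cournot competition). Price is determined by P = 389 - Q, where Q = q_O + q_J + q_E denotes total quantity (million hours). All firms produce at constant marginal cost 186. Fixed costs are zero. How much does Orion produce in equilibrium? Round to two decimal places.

Each firm earns π_i = (389 - Q)q_i - 186q_i.
First-order condition (treating rivals' output as given): 203 - 2q_i - Σ_{j≠i} q_j = 0.
By symmetry each firm produces the same amount; substituting Σ_{j≠i} q_j = 2q_i yields q_i = 203/4.

50.75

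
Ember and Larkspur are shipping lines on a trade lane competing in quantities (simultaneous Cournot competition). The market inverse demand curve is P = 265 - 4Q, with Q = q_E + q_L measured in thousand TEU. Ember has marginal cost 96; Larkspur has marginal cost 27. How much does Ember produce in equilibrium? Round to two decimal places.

8.33

Ember's profit: π_E = (265 - 4Q)q_E - (96q_E). Setting ∂π_E/∂q_E = 0: 169 - 8q_E - 4(q_L) = 0.
Larkspur's profit: π_L = (265 - 4Q)q_L - (27q_L). Setting ∂π_L/∂q_L = 0: 238 - 8q_L - 4(q_E) = 0.
Rearranging gives the reaction functions q_E = (169 - 4q_L)/8 and q_L = (238 - 4q_E)/8.
Solving the pair: q_E = 25/3, q_L = 307/12.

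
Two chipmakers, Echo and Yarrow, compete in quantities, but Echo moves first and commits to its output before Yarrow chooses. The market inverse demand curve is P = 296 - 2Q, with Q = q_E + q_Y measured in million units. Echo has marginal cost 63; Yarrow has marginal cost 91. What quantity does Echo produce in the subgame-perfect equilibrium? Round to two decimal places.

65.25

The follower Yarrow best-responds to any q_E: π_Y = (296 - 2Q)q_Y - 91q_Y.
Setting the follower's marginal profit to zero, 205 - 2q_E - 4q_Y = 0, i.e. q_Y = (205 - 2q_E)/4.
Echo substitutes q_Y(q_E) into its own profit: π_E = q_E(296 - 2q_E - (205 - 2q_E)/2) - 63q_E = (387/2 - q_E)q_E - 63q_E.
Maximising: ∂π_E/∂q_E = 261/2 - 2q_E = 0, giving q_E = 261/4.
Then q_Y = (205 - 2·(261/4))/4 = 149/8.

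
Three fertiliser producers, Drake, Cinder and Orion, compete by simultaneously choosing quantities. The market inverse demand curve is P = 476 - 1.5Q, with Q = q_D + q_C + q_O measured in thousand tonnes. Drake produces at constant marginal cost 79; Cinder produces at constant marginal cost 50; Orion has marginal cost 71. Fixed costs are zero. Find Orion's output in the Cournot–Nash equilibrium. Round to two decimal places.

Drake's profit: π_D = (476 - 1.5Q)q_D - (79q_D). Setting ∂π_D/∂q_D = 0: 397 - 3q_D - (3/2)(q_C + q_O) = 0.
Cinder's first-order condition: 426 - 3q_C - (3/2)(q_D + q_O) = 0.
Orion's profit: π_O = (476 - 1.5Q)q_O - (71q_O). Setting ∂π_O/∂q_O = 0: 405 - 3q_O - (3/2)(q_D + q_C) = 0.
Summing all 3 equations gives 1228 − 6Q = 0, hence Q = 614/3.
Back-substituting: q_D = (397 − 307)/(3/2) = 60, q_C = (426 − 307)/(3/2) = 238/3, q_O = (405 − 307)/(3/2) = 196/3.

65.33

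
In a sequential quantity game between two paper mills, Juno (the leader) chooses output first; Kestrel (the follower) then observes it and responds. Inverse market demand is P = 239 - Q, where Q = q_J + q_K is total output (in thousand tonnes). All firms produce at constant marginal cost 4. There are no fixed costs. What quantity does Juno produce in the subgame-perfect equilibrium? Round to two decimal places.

117.50

Solve by backward induction. Given q_J, the follower Kestrel maximises π_K = (239 - q_J - q_K)q_K - 4q_K.
∂π_K/∂q_K = 235 - q_J - 2q_K = 0 gives the reaction function q_K = (235 - q_J)/2.
The leader anticipates this reaction. Substituting into P = 239 - Q gives P = 243/2 - (1/2)q_J, so π_J = (243/2 - (1/2)q_J)q_J - 4q_J.
Maximising: ∂π_J/∂q_J = 235/2 - q_J = 0, giving q_J = 235/2.
Then q_K = (235 - 235/2)/2 = 235/4.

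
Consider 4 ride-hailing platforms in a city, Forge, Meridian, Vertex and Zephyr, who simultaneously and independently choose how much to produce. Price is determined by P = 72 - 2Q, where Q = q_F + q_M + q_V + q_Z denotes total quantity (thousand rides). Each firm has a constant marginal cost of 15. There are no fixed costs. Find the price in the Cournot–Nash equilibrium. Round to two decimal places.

Each firm earns π_i = (72 - 2Q)q_i - 15q_i.
Setting ∂π_i/∂q_i = 0 with rivals' quantities fixed: 57 - 4q_i - 2·Σ_{j≠i} q_j = 0.
By symmetry each firm produces the same amount; substituting Σ_{j≠i} q_j = 3q_i yields q_i = 57/10.
Total output Q = 114/5, so price P = 72 - 2·(114/5) = 132/5.

26.40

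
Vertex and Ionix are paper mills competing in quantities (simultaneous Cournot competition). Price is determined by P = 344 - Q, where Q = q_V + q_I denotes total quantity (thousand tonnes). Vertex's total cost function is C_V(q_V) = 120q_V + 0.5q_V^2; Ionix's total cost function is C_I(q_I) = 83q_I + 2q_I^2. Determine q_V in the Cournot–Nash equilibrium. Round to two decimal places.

Vertex's profit: π_V = (344 - Q)q_V - (120q_V + (1/2)q_V²). Setting ∂π_V/∂q_V = 0: 224 - 3q_V - (q_I) = 0.
Ionix's profit: π_I = (344 - Q)q_I - (83q_I + 2q_I²). Setting ∂π_I/∂q_I = 0: 261 - 6q_I - (q_V) = 0.
So q_V = (224 - q_I)/3 and q_I = (261 - q_V)/6.
Substituting one into the other gives q_V = 1083/17 and q_I = 559/17.

63.71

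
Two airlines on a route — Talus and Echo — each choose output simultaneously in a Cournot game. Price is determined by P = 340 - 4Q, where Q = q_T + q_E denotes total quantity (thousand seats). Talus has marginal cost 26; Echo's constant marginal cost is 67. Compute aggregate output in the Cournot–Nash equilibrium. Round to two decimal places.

48.92

Talus's profit: π_T = (340 - 4Q)q_T - (26q_T). Setting ∂π_T/∂q_T = 0: 314 - 8q_T - 4(q_E) = 0.
Echo's first-order condition: 273 - 8q_E - 4(q_T) = 0.
So q_T = (314 - 4q_E)/8 and q_E = (273 - 4q_T)/8.
Substituting one into the other gives q_T = 355/12 and q_E = 58/3.
Total output Q = 355/12 + 58/3 = 587/12.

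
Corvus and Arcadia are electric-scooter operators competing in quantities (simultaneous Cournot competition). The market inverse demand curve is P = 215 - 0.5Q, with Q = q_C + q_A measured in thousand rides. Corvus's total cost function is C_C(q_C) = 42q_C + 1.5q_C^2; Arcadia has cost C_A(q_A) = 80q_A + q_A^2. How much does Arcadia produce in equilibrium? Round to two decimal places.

Corvus's profit: π_C = (215 - 0.5Q)q_C - (42q_C + (3/2)q_C²). Setting ∂π_C/∂q_C = 0: 173 - 4q_C - (1/2)(q_A) = 0.
Arcadia's first-order condition: 135 - 3q_A - (1/2)(q_C) = 0.
Rearranging gives the reaction functions q_C = (173 - (1/2)q_A)/4 and q_A = (135 - (1/2)q_C)/3.
Solving the pair: q_C = 1806/47, q_A = 1814/47.

38.60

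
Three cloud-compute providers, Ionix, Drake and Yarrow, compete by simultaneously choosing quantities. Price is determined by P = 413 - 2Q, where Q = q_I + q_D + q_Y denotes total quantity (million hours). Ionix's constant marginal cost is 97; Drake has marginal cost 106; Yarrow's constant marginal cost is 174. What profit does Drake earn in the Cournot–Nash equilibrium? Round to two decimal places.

4186.13

Ionix's profit: π_I = (413 - 2Q)q_I - (97q_I). Setting ∂π_I/∂q_I = 0: 316 - 4q_I - 2(q_D + q_Y) = 0.
Drake's first-order condition: 307 - 4q_D - 2(q_I + q_Y) = 0.
Yarrow's profit: π_Y = (413 - 2Q)q_Y - (174q_Y). Setting ∂π_Y/∂q_Y = 0: 239 - 4q_Y - 2(q_I + q_D) = 0.
Adding the 3 first-order conditions: 862 − 8Q = 0, so Q = 431/4.
Back-substituting: q_I = (316 − 431/2)/2 = 201/4, q_D = (307 − 431/2)/2 = 183/4, q_Y = (239 − 431/2)/2 = 47/4.
Price P = 413 - 2·(431/4) = 395/2.
Drake's profit: (395/2 - 106)·(183/4) = 4186.1250.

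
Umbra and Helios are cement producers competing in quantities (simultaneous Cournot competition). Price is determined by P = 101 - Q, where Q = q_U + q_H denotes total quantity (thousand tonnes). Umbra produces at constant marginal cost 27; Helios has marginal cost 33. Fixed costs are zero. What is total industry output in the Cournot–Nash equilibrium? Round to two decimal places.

47.33

Umbra's profit: π_U = (101 - Q)q_U - (27q_U). Setting ∂π_U/∂q_U = 0: 74 - 2q_U - (q_H) = 0.
Helios's profit: π_H = (101 - Q)q_H - (33q_H). Setting ∂π_H/∂q_H = 0: 68 - 2q_H - (q_U) = 0.
So q_U = (74 - q_H)/2 and q_H = (68 - q_U)/2.
Substituting one into the other gives q_U = 80/3 and q_H = 62/3.
Total output Q = 80/3 + 62/3 = 142/3.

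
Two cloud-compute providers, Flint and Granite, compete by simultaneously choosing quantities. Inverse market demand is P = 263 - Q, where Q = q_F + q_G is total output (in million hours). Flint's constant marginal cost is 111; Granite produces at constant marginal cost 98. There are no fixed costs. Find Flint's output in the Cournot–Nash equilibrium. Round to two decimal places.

46.33

Flint's profit: π_F = (263 - Q)q_F - (111q_F). Setting ∂π_F/∂q_F = 0: 152 - 2q_F - (q_G) = 0.
Granite's first-order condition: 165 - 2q_G - (q_F) = 0.
Rearranging gives the reaction functions q_F = (152 - q_G)/2 and q_G = (165 - q_F)/2.
Substituting one into the other gives q_F = 139/3 and q_G = 178/3.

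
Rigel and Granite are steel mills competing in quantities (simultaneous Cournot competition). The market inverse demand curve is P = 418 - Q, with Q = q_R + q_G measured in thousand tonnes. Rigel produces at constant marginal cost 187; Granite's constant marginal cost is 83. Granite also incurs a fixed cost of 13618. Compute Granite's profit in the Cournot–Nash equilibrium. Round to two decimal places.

7795.44

Rigel's profit: π_R = (418 - Q)q_R - (187q_R). Setting ∂π_R/∂q_R = 0: 231 - 2q_R - (q_G) = 0.
Granite's first-order condition: 335 - 2q_G - (q_R) = 0.
So q_R = (231 - q_G)/2 and q_G = (335 - q_R)/2.
Substituting one into the other gives q_R = 127/3 and q_G = 439/3.
Price P = 418 - 566/3 = 688/3.
Granite's profit: (688/3 - 83)·(439/3) - 13618 = 7795.4444.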